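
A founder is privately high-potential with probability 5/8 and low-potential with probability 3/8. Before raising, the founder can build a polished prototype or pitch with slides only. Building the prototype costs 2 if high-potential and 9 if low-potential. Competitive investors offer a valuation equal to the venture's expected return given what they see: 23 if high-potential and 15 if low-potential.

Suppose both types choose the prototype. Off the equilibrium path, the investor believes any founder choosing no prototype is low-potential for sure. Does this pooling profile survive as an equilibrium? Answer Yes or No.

No

On path, the investor holds the prior and pays 5/8·23 + 3/8·15 = 20. Off path (no prototype), believing low-potential, it pays 15.
high-potential: the prototype nets 20 − 2 = 18; no prototype nets 15. high-potential stays.
low-potential: the prototype nets 20 − 9 = 11; no prototype nets 15. low-potential would deviate.
A type deviates, so pooling fails.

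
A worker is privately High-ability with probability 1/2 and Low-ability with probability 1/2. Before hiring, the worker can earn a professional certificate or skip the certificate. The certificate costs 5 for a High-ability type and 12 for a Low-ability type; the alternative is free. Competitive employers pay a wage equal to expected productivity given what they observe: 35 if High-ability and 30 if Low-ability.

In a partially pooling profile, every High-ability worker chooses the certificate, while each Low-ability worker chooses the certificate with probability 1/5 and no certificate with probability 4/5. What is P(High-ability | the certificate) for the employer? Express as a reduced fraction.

P(the certificate) = (1/2)·1 + (1/2)·(1/5) = 3/5.
By Bayes' rule, P(High-ability | the certificate) = (1/2) / (3/5) = 5/6.

5/6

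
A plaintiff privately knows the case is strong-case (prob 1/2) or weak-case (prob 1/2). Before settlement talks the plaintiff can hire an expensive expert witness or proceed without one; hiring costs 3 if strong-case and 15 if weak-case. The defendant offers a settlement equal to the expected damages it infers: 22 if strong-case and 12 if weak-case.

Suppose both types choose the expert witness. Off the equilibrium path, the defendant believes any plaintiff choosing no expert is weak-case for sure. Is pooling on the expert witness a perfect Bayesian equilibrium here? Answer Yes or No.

No

On path, the defendant holds the prior and pays 1/2·22 + 1/2·12 = 17. Off path (no expert), believing weak-case, it pays 12.
strong-case: the expert witness nets 17 − 3 = 14; no expert nets 12. strong-case stays.
weak-case: the expert witness nets 17 − 15 = 2; no expert nets 12. weak-case would deviate.
A type deviates, so pooling fails.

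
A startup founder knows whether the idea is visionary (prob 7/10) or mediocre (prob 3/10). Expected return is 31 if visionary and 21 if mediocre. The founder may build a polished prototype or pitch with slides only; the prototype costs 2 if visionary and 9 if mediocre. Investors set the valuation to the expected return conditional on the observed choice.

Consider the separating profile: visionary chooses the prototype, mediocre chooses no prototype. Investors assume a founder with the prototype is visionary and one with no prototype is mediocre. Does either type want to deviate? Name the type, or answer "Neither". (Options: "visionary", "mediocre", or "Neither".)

mediocre

The prototype pays 31; no prototype pays 21.
visionary: assigned the prototype, nets 31 − 2 = 29; deviating to no prototype nets 21.
mediocre: assigned no prototype, nets 21; deviating to the prototype nets 31 − 9 = 22.
The mediocre type gains 1 by deviating.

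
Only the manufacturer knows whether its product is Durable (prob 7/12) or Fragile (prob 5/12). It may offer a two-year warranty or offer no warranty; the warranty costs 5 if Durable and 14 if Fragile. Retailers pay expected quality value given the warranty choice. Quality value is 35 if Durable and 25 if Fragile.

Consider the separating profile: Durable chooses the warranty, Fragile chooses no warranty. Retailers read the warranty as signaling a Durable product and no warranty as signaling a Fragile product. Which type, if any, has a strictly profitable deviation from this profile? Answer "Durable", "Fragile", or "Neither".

Neither

The warranty pays 35; no warranty pays 25.
Durable: assigned the warranty, nets 35 − 5 = 30; deviating to no warranty nets 25.
Fragile: assigned no warranty, nets 25; deviating to the warranty nets 35 − 14 = 21.
Both types strictly prefer their assigned action; no profitable deviation.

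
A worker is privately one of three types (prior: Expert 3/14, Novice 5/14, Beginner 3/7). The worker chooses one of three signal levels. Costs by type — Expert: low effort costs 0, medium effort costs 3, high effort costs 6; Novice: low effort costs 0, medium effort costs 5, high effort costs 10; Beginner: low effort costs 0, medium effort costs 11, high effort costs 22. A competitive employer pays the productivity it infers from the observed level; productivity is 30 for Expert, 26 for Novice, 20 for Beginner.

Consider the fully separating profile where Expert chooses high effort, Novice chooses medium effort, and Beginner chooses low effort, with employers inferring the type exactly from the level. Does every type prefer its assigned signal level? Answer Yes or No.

Separating wages: high effort → 30, medium effort → 26, low effort → 20.
Expert (assigned high effort): low effort: 20 − 0 = 20; medium effort: 26 − 3 = 23; high effort: 30 − 6 = 24. Expert stays.
Novice (assigned medium effort): low effort: 20 − 0 = 20; medium effort: 26 − 5 = 21; high effort: 30 − 10 = 20. Novice stays.
Beginner (assigned low effort): low effort: 20 − 0 = 20; medium effort: 26 − 11 = 15; high effort: 30 − 22 = 8. Beginner stays.
Every type prefers its assigned level; separation holds.

Yes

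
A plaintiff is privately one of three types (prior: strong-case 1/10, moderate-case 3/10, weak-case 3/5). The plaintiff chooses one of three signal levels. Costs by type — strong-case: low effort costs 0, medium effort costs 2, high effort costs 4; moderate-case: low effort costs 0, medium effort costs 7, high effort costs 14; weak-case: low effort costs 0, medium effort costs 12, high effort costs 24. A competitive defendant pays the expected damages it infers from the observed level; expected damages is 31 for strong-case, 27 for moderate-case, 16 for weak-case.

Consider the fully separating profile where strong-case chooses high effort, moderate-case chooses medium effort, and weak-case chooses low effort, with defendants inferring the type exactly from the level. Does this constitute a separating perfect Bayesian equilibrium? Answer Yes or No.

Yes

Separating settlements: high effort → 31, medium effort → 27, low effort → 16.
strong-case (assigned high effort): low effort: 16 − 0 = 16; medium effort: 27 − 2 = 25; high effort: 31 − 4 = 27. strong-case stays.
moderate-case (assigned medium effort): low effort: 16 − 0 = 16; medium effort: 27 − 7 = 20; high effort: 31 − 14 = 17. moderate-case stays.
weak-case (assigned low effort): low effort: 16 − 0 = 16; medium effort: 27 − 12 = 15; high effort: 31 − 24 = 7. weak-case stays.
Every type prefers its assigned level; separation holds.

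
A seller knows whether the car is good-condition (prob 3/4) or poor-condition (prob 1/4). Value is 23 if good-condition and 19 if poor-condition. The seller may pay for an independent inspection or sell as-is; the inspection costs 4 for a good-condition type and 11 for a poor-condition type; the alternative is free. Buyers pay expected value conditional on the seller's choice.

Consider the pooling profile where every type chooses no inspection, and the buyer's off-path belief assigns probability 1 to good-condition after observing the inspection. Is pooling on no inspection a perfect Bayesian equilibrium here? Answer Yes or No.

On path, the buyer holds the prior and pays 3/4·23 + 1/4·19 = 22. Off path (the inspection), believing good-condition, it pays 23.
good-condition: no inspection nets 22; the inspection nets 23 − 4 = 19. good-condition stays.
poor-condition: no inspection nets 22; the inspection nets 23 − 11 = 12. poor-condition stays.
No type deviates, so pooling is sustained.

Yes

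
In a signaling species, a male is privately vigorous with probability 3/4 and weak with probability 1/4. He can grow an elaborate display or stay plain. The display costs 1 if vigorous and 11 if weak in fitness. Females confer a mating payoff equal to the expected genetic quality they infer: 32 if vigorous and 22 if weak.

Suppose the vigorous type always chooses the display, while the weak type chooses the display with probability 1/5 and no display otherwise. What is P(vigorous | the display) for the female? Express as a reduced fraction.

P(the display) = (3/4)·1 + (1/4)·(1/5) = 4/5.
By Bayes' rule, P(vigorous | the display) = (3/4) / (4/5) = 15/16.

15/16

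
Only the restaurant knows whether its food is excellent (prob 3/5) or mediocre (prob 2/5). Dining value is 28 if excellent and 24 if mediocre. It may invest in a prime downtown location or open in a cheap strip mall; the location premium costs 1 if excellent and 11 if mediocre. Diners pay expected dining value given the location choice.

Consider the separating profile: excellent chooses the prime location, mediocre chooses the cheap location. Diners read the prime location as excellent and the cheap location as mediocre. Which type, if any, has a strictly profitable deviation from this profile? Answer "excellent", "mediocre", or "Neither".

Neither

The prime location pays 28; the cheap location pays 24.
excellent: assigned the prime location, nets 28 − 1 = 27; deviating to the cheap location nets 24.
mediocre: assigned the cheap location, nets 24; deviating to the prime location nets 28 − 11 = 17.
Both types strictly prefer their assigned action; no profitable deviation.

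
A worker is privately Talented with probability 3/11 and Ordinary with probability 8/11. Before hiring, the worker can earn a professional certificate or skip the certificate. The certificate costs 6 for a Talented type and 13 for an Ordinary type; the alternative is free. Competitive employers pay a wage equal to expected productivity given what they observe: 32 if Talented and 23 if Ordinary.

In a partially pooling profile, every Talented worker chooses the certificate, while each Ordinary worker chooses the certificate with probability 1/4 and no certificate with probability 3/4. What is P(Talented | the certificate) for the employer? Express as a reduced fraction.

P(the certificate) = (3/11)·1 + (8/11)·(1/4) = 5/11.
By Bayes' rule, P(Talented | the certificate) = (3/11) / (5/11) = 3/5.

3/5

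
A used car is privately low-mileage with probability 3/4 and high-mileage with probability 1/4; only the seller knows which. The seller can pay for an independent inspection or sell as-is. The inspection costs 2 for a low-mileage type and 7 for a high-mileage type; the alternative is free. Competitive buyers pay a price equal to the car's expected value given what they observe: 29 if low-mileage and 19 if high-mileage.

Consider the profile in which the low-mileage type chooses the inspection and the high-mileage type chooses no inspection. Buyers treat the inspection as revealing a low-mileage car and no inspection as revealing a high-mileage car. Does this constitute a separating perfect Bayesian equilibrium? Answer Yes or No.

Under these beliefs, the inspection earns price 29 and no inspection earns price 19.
low-mileage: the inspection nets 29 − 2 = 27; no inspection nets 19. low-mileage prefers the inspection.
high-mileage: the inspection nets 29 − 7 = 22; no inspection nets 19. high-mileage would deviate to the inspection.
high-mileage has a profitable deviation, so the profile is not an equilibrium.

No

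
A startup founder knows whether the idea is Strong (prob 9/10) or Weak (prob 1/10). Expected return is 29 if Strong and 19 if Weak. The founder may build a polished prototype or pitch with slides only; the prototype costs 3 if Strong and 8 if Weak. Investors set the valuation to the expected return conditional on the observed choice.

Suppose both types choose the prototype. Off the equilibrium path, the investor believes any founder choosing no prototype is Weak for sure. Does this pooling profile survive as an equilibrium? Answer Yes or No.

On path, the investor holds the prior and pays 9/10·29 + 1/10·19 = 28. Off path (no prototype), believing Weak, it pays 19.
Strong: the prototype nets 28 − 3 = 25; no prototype nets 19. Strong stays.
Weak: the prototype nets 28 − 8 = 20; no prototype nets 19. Weak stays.
No type deviates, so pooling is sustained.

Yes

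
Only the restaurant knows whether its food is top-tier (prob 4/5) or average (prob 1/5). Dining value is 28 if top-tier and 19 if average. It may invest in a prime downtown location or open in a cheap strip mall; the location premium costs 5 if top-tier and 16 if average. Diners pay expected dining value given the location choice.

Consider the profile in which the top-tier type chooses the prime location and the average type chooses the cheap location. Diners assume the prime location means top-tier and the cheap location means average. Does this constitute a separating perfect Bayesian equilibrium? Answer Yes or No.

Yes

Under these beliefs, the prime location earns price premium 28 and the cheap location earns price premium 19.
top-tier: the prime location nets 28 − 5 = 23; the cheap location nets 19. top-tier prefers the prime location.
average: the prime location nets 28 − 16 = 12; the cheap location nets 19. average prefers the cheap location.
Neither type deviates, so the separating profile is an equilibrium.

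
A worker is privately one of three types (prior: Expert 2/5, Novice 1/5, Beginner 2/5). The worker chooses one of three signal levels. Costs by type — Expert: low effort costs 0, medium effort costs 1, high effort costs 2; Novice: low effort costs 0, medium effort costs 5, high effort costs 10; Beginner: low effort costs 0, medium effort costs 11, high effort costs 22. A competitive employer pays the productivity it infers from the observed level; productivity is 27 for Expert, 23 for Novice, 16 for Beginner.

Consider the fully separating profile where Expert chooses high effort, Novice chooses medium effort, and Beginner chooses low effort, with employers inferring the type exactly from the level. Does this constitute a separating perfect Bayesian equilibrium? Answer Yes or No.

Yes

Separating wages: high effort → 27, medium effort → 23, low effort → 16.
Expert (assigned high effort): low effort: 16 − 0 = 16; medium effort: 23 − 1 = 22; high effort: 27 − 2 = 25. Expert stays.
Novice (assigned medium effort): low effort: 16 − 0 = 16; medium effort: 23 − 5 = 18; high effort: 27 − 10 = 17. Novice stays.
Beginner (assigned low effort): low effort: 16 − 0 = 16; medium effort: 23 − 11 = 12; high effort: 27 − 22 = 5. Beginner stays.
Every type prefers its assigned level; separation holds.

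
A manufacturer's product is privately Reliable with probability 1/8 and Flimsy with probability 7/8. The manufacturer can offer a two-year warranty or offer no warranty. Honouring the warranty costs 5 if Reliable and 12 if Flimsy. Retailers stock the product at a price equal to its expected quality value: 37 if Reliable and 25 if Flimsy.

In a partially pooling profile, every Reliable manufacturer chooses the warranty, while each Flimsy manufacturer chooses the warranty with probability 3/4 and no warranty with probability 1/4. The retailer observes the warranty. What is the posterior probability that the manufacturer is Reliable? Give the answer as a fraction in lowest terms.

P(the warranty) = (1/8)·1 + (7/8)·(3/4) = 25/32.
By Bayes' rule, P(Reliable | the warranty) = (1/8) / (25/32) = 4/25.

4/25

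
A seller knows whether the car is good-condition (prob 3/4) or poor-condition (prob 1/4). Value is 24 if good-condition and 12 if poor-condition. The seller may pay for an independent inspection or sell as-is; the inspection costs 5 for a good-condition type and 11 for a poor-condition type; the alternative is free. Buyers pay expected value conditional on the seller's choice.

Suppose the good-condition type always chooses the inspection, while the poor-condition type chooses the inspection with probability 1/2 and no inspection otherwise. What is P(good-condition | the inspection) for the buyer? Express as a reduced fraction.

6/7

P(the inspection) = (3/4)·1 + (1/4)·(1/2) = 7/8.
By Bayes' rule, P(good-condition | the inspection) = (3/4) / (7/8) = 6/7.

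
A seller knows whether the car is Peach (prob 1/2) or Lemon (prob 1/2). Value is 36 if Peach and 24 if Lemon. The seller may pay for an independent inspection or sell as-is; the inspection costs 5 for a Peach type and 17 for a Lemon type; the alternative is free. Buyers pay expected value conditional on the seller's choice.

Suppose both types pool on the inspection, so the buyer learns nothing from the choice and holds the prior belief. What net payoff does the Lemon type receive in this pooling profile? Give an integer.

Pooled price = 1/2·36 + 1/2·24 = 30.
Lemon pays cost 17 for the inspection, so net payoff = 30 − 17 = 13.

13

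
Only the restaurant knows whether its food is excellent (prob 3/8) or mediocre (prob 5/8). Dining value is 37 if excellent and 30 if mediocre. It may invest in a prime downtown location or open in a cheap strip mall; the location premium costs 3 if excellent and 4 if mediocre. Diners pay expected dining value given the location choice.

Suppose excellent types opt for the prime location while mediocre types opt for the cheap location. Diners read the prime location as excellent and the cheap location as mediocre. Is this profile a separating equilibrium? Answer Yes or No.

No

Under these beliefs, the prime location earns price premium 37 and the cheap location earns price premium 30.
excellent: the prime location nets 37 − 3 = 34; the cheap location nets 30. excellent prefers the prime location.
mediocre: the prime location nets 37 − 4 = 33; the cheap location nets 30. mediocre would deviate to the prime location.
mediocre has a profitable deviation, so the profile is not an equilibrium.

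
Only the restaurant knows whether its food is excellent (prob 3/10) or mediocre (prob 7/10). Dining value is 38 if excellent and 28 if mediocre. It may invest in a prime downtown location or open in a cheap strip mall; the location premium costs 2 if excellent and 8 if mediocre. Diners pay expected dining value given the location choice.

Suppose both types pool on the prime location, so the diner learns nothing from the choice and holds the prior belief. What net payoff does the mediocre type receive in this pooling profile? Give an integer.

Pooled price premium = 3/10·38 + 7/10·28 = 31.
mediocre pays cost 8 for the prime location, so net payoff = 31 − 8 = 23.

23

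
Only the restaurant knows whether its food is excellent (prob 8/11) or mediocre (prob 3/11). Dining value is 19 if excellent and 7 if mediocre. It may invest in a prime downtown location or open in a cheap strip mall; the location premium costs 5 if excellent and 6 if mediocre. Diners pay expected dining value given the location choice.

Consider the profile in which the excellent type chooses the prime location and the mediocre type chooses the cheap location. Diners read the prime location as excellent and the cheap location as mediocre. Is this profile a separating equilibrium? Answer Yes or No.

No

Under these beliefs, the prime location earns price premium 19 and the cheap location earns price premium 7.
excellent: the prime location nets 19 − 5 = 14; the cheap location nets 7. excellent prefers the prime location.
mediocre: the prime location nets 19 − 6 = 13; the cheap location nets 7. mediocre would deviate to the prime location.
mediocre has a profitable deviation, so the profile is not an equilibrium.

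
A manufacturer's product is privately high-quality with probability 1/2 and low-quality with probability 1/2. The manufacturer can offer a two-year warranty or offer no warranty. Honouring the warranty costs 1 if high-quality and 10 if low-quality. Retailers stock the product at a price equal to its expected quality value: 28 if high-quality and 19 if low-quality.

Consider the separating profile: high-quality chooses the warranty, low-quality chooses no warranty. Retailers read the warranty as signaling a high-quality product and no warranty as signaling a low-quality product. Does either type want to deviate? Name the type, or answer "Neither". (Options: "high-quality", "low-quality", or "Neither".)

Neither

The warranty pays 28; no warranty pays 19.
high-quality: assigned the warranty, nets 28 − 1 = 27; deviating to no warranty nets 19.
low-quality: assigned no warranty, nets 19; deviating to the warranty nets 28 − 10 = 18.
Both types strictly prefer their assigned action; no profitable deviation.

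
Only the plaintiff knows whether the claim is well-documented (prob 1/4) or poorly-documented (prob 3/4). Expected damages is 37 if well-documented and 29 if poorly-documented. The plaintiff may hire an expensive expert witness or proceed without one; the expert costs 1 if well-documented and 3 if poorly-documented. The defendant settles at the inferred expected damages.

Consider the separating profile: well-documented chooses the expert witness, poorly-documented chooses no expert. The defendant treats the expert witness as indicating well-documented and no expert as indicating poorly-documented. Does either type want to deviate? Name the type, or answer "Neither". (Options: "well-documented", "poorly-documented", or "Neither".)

poorly-documented

The expert witness pays 37; no expert pays 29.
well-documented: assigned the expert witness, nets 37 − 1 = 36; deviating to no expert nets 29.
poorly-documented: assigned no expert, nets 29; deviating to the expert witness nets 37 − 3 = 34.
The poorly-documented type gains 5 by deviating.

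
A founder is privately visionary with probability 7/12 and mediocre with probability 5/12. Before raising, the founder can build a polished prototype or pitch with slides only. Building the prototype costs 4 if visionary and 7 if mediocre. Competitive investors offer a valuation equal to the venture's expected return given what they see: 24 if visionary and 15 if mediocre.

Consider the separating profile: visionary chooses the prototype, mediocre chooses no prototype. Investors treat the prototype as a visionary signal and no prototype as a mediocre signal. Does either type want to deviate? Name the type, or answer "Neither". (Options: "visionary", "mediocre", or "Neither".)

mediocre

The prototype pays 24; no prototype pays 15.
visionary: assigned the prototype, nets 24 − 4 = 20; deviating to no prototype nets 15.
mediocre: assigned no prototype, nets 15; deviating to the prototype nets 24 − 7 = 17.
The mediocre type gains 2 by deviating.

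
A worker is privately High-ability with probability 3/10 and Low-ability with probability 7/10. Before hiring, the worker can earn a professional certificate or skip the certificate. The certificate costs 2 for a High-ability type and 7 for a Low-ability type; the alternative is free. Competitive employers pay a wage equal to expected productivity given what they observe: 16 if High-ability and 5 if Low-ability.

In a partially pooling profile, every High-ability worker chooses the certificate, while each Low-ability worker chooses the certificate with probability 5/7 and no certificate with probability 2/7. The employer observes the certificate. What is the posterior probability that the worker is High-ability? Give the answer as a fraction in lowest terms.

3/8

P(the certificate) = (3/10)·1 + (7/10)·(5/7) = 4/5.
By Bayes' rule, P(High-ability | the certificate) = (3/10) / (4/5) = 3/8.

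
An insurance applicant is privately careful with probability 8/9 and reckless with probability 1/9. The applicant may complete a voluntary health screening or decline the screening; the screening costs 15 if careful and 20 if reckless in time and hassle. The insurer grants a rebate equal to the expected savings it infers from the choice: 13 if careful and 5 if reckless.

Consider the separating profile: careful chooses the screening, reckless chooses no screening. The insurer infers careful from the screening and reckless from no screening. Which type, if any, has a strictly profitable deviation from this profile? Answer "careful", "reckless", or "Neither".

careful

The screening pays 13; no screening pays 5.
careful: assigned the screening, nets 13 − 15 = -2; deviating to no screening nets 5.
reckless: assigned no screening, nets 5; deviating to the screening nets 13 − 20 = -7.
The careful type gains 7 by deviating.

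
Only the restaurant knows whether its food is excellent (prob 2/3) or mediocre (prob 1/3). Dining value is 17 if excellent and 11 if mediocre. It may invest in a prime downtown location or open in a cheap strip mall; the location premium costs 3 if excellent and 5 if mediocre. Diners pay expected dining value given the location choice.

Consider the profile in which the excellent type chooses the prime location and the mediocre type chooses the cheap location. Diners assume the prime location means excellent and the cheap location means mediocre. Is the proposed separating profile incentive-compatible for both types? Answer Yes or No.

Under these beliefs, the prime location earns price premium 17 and the cheap location earns price premium 11.
excellent: the prime location nets 17 − 3 = 14; the cheap location nets 11. excellent prefers the prime location.
mediocre: the prime location nets 17 − 5 = 12; the cheap location nets 11. mediocre would deviate to the prime location.
mediocre has a profitable deviation, so the profile is not an equilibrium.

No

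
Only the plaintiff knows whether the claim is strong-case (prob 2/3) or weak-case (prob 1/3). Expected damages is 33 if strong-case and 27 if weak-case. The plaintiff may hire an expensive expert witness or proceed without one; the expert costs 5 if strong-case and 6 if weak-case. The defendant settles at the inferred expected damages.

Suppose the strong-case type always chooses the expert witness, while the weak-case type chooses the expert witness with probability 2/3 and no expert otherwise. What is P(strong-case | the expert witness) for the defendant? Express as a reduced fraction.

P(the expert witness) = (2/3)·1 + (1/3)·(2/3) = 8/9.
By Bayes' rule, P(strong-case | the expert witness) = (2/3) / (8/9) = 3/4.

3/4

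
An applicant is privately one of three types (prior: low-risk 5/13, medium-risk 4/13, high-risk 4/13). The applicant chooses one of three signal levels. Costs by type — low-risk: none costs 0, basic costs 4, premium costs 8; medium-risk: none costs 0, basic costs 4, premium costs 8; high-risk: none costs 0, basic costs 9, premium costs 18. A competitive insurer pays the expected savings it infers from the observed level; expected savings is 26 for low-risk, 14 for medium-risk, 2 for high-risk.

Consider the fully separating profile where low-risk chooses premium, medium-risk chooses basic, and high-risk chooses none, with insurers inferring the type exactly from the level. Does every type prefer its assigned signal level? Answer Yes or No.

Separating rebates: premium → 26, basic → 14, none → 2.
low-risk (assigned premium): none: 2 − 0 = 2; basic: 14 − 4 = 10; premium: 26 − 8 = 18. low-risk stays.
medium-risk (assigned basic): none: 2 − 0 = 2; basic: 14 − 4 = 10; premium: 26 − 8 = 18. medium-risk prefers premium.
high-risk (assigned none): none: 2 − 0 = 2; basic: 14 − 9 = 5; premium: 26 − 18 = 8. high-risk prefers premium.
At least one type deviates; the separating profile fails.

No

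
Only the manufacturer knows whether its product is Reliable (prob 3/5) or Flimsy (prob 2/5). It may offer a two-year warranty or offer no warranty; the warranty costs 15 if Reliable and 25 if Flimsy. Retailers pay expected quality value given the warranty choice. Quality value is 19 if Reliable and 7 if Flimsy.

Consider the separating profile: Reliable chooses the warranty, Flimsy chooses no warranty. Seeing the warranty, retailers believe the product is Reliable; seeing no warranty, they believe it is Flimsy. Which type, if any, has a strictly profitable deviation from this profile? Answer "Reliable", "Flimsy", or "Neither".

The warranty pays 19; no warranty pays 7.
Reliable: assigned the warranty, nets 19 − 15 = 4; deviating to no warranty nets 7.
Flimsy: assigned no warranty, nets 7; deviating to the warranty nets 19 − 25 = -6.
The Reliable type gains 3 by deviating.

Reliable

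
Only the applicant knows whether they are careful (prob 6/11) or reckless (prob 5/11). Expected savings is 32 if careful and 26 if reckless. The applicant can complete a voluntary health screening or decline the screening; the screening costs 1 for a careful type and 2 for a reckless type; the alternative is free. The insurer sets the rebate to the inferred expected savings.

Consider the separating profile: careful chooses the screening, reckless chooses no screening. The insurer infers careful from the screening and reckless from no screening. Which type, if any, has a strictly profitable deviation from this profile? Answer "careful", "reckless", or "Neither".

The screening pays 32; no screening pays 26.
careful: assigned the screening, nets 32 − 1 = 31; deviating to no screening nets 26.
reckless: assigned no screening, nets 26; deviating to the screening nets 32 − 2 = 30.
The reckless type gains 4 by deviating.

reckless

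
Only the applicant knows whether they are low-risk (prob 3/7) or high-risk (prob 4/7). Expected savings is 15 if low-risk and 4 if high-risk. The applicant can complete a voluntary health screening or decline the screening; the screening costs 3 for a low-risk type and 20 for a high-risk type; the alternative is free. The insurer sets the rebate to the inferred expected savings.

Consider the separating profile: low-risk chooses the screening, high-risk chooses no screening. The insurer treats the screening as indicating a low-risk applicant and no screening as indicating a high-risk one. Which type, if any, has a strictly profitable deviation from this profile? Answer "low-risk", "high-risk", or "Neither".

Neither

The screening pays 15; no screening pays 4.
low-risk: assigned the screening, nets 15 − 3 = 12; deviating to no screening nets 4.
high-risk: assigned no screening, nets 4; deviating to the screening nets 15 − 20 = -5.
Both types strictly prefer their assigned action; no profitable deviation.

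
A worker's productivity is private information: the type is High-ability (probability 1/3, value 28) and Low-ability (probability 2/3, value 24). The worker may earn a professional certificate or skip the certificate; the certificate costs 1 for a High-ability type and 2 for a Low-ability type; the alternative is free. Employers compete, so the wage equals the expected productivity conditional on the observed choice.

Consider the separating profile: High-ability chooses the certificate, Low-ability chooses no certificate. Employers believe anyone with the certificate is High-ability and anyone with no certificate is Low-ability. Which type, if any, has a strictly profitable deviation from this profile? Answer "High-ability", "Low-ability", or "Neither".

The certificate pays 28; no certificate pays 24.
High-ability: assigned the certificate, nets 28 − 1 = 27; deviating to no certificate nets 24.
Low-ability: assigned no certificate, nets 24; deviating to the certificate nets 28 − 2 = 26.
The Low-ability type gains 2 by deviating.

Low-ability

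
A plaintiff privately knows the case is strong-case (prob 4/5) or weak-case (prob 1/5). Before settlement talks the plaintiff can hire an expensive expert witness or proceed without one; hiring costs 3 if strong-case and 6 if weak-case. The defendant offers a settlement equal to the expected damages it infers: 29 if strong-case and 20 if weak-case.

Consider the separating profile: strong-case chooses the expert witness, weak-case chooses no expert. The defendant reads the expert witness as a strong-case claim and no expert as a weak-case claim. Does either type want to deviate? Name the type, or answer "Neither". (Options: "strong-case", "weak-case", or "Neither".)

weak-case

The expert witness pays 29; no expert pays 20.
strong-case: assigned the expert witness, nets 29 − 3 = 26; deviating to no expert nets 20.
weak-case: assigned no expert, nets 20; deviating to the expert witness nets 29 − 6 = 23.
The weak-case type gains 3 by deviating.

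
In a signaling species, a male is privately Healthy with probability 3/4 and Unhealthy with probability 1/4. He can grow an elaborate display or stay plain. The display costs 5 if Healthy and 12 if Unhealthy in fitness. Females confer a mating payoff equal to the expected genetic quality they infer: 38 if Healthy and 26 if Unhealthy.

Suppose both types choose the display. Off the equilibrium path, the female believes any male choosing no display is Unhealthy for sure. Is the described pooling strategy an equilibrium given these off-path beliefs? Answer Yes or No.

No

On path, the female holds the prior and pays 3/4·38 + 1/4·26 = 35. Off path (no display), believing Unhealthy, it pays 26.
Healthy: the display nets 35 − 5 = 30; no display nets 26. Healthy stays.
Unhealthy: the display nets 35 − 12 = 23; no display nets 26. Unhealthy would deviate.
A type deviates, so pooling fails.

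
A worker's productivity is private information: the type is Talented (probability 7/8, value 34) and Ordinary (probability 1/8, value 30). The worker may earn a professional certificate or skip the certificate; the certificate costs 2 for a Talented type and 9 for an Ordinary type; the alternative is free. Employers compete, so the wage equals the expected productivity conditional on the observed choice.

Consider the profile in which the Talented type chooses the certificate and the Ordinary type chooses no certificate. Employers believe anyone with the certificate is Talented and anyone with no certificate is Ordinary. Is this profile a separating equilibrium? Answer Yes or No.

Yes

Under these beliefs, the certificate earns wage 34 and no certificate earns wage 30.
Talented: the certificate nets 34 − 2 = 32; no certificate nets 30. Talented prefers the certificate.
Ordinary: the certificate nets 34 − 9 = 25; no certificate nets 30. Ordinary prefers no certificate.
Neither type deviates, so the separating profile is an equilibrium.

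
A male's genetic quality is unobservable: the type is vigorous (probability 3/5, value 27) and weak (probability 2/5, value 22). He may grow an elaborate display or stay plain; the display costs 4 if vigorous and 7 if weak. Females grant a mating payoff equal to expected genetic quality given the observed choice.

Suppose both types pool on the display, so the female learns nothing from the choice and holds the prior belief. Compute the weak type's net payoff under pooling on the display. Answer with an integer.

Pooled mating payoff = 3/5·27 + 2/5·22 = 25.
weak pays cost 7 for the display, so net payoff = 25 − 7 = 18.

18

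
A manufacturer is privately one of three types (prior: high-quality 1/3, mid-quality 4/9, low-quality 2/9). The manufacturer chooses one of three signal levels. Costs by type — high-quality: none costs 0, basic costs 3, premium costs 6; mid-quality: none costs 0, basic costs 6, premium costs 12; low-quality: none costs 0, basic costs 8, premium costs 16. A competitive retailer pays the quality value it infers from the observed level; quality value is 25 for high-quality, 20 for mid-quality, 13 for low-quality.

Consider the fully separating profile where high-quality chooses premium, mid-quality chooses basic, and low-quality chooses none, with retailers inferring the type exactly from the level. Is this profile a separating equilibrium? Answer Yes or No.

Yes

Separating prices: premium → 25, basic → 20, none → 13.
high-quality (assigned premium): none: 13 − 0 = 13; basic: 20 − 3 = 17; premium: 25 − 6 = 19. high-quality stays.
mid-quality (assigned basic): none: 13 − 0 = 13; basic: 20 − 6 = 14; premium: 25 − 12 = 13. mid-quality stays.
low-quality (assigned none): none: 13 − 0 = 13; basic: 20 − 8 = 12; premium: 25 − 16 = 9. low-quality stays.
Every type prefers its assigned level; separation holds.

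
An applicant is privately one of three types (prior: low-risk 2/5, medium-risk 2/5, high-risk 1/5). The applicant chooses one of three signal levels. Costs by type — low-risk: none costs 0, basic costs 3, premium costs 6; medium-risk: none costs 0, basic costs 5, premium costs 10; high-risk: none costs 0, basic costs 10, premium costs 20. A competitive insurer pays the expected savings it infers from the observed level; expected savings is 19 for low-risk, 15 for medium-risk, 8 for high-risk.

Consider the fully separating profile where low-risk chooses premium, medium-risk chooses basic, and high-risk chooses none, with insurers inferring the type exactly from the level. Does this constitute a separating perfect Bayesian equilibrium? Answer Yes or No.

Yes

Separating rebates: premium → 19, basic → 15, none → 8.
low-risk (assigned premium): none: 8 − 0 = 8; basic: 15 − 3 = 12; premium: 19 − 6 = 13. low-risk stays.
medium-risk (assigned basic): none: 8 − 0 = 8; basic: 15 − 5 = 10; premium: 19 − 10 = 9. medium-risk stays.
high-risk (assigned none): none: 8 − 0 = 8; basic: 15 − 10 = 5; premium: 19 − 20 = -1. high-risk stays.
Every type prefers its assigned level; separation holds.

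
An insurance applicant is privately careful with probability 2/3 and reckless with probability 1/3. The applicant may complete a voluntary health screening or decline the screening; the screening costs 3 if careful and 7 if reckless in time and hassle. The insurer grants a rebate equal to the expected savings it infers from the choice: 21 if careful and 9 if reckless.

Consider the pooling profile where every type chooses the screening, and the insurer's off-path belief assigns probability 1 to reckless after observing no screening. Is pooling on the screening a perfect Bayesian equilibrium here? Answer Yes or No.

On path, the insurer holds the prior and pays 2/3·21 + 1/3·9 = 17. Off path (no screening), believing reckless, it pays 9.
careful: the screening nets 17 − 3 = 14; no screening nets 9. careful stays.
reckless: the screening nets 17 − 7 = 10; no screening nets 9. reckless stays.
No type deviates, so pooling is sustained.

Yes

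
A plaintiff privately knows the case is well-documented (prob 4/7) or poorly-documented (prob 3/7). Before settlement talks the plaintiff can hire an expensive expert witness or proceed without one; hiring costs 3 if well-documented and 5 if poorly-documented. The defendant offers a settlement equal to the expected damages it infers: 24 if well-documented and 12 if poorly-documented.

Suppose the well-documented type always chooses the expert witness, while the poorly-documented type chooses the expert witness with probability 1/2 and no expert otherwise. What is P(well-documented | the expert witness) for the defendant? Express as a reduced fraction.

P(the expert witness) = (4/7)·1 + (3/7)·(1/2) = 11/14.
By Bayes' rule, P(well-documented | the expert witness) = (4/7) / (11/14) = 8/11.

8/11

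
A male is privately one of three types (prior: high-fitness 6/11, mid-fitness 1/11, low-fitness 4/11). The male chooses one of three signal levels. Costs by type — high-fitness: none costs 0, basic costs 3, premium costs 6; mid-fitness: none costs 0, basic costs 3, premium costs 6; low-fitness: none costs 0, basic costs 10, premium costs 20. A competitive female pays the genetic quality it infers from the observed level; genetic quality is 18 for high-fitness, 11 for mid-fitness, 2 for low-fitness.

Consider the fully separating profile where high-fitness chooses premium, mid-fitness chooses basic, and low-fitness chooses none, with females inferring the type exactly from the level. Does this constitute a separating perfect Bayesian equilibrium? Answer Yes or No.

No

Separating mating payoffs: premium → 18, basic → 11, none → 2.
high-fitness (assigned premium): none: 2 − 0 = 2; basic: 11 − 3 = 8; premium: 18 − 6 = 12. high-fitness stays.
mid-fitness (assigned basic): none: 2 − 0 = 2; basic: 11 − 3 = 8; premium: 18 − 6 = 12. mid-fitness prefers premium.
low-fitness (assigned none): none: 2 − 0 = 2; basic: 11 − 10 = 1; premium: 18 − 20 = -2. low-fitness stays.
At least one type deviates; the separating profile fails.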